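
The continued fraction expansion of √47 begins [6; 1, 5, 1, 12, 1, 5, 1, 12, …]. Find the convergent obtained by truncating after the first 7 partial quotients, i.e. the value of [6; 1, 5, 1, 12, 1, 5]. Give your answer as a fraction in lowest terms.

Collapse the nested fraction from the inside out:
Start with 5.
1 + 1/(5/1) = 1 + 1/5 = 6/5
12 + 1/(6/5) = 12 + 5/6 = 77/6
1 + 1/(77/6) = 1 + 6/77 = 83/77
5 + 1/(83/77) = 5 + 77/83 = 492/83
1 + 1/(492/83) = 1 + 83/492 = 575/492
6 + 1/(575/492) = 6 + 492/575 = 3942/575

3942/575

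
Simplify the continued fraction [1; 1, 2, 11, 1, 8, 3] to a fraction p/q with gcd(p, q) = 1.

1721/1027

Build up convergents one term at a time:
a_0 = 1: 1/1
a_1 = 1: 2/1
a_2 = 2: 5/3
a_3 = 11: 57/34
a_4 = 1: 62/37
a_5 = 8: 553/330
a_6 = 3: 1721/1027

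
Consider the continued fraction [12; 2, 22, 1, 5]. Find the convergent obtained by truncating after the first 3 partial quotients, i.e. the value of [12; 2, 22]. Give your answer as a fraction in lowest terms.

Starting at the tail and folding back:
Start with 22.
2 + 1/(22/1) = 2 + 1/22 = 45/22
12 + 1/(45/22) = 12 + 22/45 = 562/45

562/45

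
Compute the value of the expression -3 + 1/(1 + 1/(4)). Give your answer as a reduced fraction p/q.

-11/5

a_0 = -3: -3/1
a_1 = 1: -2/1
a_2 = 4: -11/5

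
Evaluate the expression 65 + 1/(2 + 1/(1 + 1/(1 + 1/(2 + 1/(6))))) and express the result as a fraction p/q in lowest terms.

a_0 = 65: 65/1
a_1 = 2: 131/2
a_2 = 1: 196/3
a_3 = 1: 327/5
a_4 = 2: 850/13
a_5 = 6: 5427/83

5427/83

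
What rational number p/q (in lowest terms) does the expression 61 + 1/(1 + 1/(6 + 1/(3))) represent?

1361/22

Start with 3.
6 + 1/(3/1) = 6 + 1/3 = 19/3
1 + 1/(19/3) = 1 + 3/19 = 22/19
61 + 1/(22/19) = 61 + 19/22 = 1361/22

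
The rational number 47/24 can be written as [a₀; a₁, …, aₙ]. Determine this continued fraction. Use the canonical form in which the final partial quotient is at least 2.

[1; 1, 23]

⌊47/24⌋ = 1, remainder 23
⌊24/23⌋ = 1, remainder 1
⌊23/1⌋ = 23, remainder 0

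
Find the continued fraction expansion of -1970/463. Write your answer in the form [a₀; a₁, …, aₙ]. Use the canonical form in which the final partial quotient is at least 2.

[-5; 1, 2, 1, 12, 9]

⌊-1970/463⌋ = -5, remainder 345
⌊463/345⌋ = 1, remainder 118
⌊345/118⌋ = 2, remainder 109
⌊118/109⌋ = 1, remainder 9
⌊109/9⌋ = 12, remainder 1
⌊9/1⌋ = 9, remainder 0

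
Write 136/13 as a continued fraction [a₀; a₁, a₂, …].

[10; 2, 6]

Apply division with remainder until the remainder is 0:
136 = 10·13 + 6, so a_0 = 10
13 = 2·6 + 1, so a_1 = 2
6 = 6·1 + 0, so a_2 = 6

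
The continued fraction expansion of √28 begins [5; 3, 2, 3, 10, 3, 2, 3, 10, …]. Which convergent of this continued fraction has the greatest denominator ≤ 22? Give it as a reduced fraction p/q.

List convergents until the denominator exceeds the bound:
a_0 = 5: 5/1  (≤ bound)
a_1 = 3: 16/3  (≤ bound)
a_2 = 2: 37/7  (≤ bound)
a_3 = 3: 127/24  (> 22, stop)

37/7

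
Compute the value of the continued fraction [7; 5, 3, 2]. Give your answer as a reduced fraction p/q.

Build up convergents one term at a time:
a_0 = 7: 7/1
a_1 = 5: 36/5
a_2 = 3: 115/16
a_3 = 2: 266/37

266/37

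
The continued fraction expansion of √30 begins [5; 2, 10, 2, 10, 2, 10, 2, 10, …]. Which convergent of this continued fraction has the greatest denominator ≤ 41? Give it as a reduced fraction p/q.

115/21

a_0 = 5: 5/1  (≤ bound)
a_1 = 2: 11/2  (≤ bound)
a_2 = 10: 115/21  (≤ bound)
a_3 = 2: 241/44  (> 41, stop)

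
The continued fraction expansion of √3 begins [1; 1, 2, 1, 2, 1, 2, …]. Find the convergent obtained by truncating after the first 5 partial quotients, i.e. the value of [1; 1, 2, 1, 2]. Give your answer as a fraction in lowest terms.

a_0 = 1: 1/1
a_1 = 1: 2/1
a_2 = 2: 5/3
a_3 = 1: 7/4
a_4 = 2: 19/11

19/11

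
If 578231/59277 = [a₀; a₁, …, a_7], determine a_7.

Apply division with remainder until the remainder is 0:
578231 = 9·59277 + 44738, so a_0 = 9
59277 = 1·44738 + 14539, so a_1 = 1
44738 = 3·14539 + 1121, so a_2 = 3
14539 = 12·1121 + 1087, so a_3 = 12
1121 = 1·1087 + 34, so a_4 = 1
1087 = 31·34 + 33, so a_5 = 31
34 = 1·33 + 1, so a_6 = 1
33 = 33·1 + 0, so a_7 = 33

33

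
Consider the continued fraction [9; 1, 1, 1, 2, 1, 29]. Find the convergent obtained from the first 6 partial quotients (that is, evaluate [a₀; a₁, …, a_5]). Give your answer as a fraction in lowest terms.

106/11

a_0 = 9: 9/1
a_1 = 1: 10/1
a_2 = 1: 19/2
a_3 = 1: 29/3
a_4 = 2: 77/8
a_5 = 1: 106/11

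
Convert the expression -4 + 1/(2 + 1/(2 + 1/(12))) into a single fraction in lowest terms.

Compute successive convergents:
a_0 = -4: -4/1
a_1 = 2: -7/2
a_2 = 2: -18/5
a_3 = 12: -223/62

-223/62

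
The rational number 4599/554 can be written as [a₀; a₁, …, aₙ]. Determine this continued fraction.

[8; 3, 3, 6, 1, 1, 1, 2]

Repeatedly divide and take the remainder:
⌊4599/554⌋ = 8, remainder 167
⌊554/167⌋ = 3, remainder 53
⌊167/53⌋ = 3, remainder 8
⌊53/8⌋ = 6, remainder 5
⌊8/5⌋ = 1, remainder 3
⌊5/3⌋ = 1, remainder 2
⌊3/2⌋ = 1, remainder 1
⌊2/1⌋ = 2, remainder 0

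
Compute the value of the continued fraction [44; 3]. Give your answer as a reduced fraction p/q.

a_0 = 44: 44/1
a_1 = 3: 133/3

133/3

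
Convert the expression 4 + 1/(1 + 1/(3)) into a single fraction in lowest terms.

19/4

Work from the innermost term outward:
Start with 3.
1 + 1/(3/1) = 1 + 1/3 = 4/3
4 + 1/(4/3) = 4 + 3/4 = 19/4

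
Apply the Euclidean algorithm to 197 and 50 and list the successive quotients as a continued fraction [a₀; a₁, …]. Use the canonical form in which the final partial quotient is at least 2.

Repeatedly divide and take the remainder:
197 ÷ 50 → quotient 3, remainder 47
50 ÷ 47 → quotient 1, remainder 3
47 ÷ 3 → quotient 15, remainder 2
3 ÷ 2 → quotient 1, remainder 1
2 ÷ 1 → quotient 2, remainder 0

[3; 1, 15, 1, 2]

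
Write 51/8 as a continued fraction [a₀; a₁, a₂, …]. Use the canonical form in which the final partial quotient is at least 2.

51 = 6·8 + 3, so a_0 = 6
8 = 2·3 + 2, so a_1 = 2
3 = 1·2 + 1, so a_2 = 1
2 = 2·1 + 0, so a_3 = 2

[6; 2, 1, 2]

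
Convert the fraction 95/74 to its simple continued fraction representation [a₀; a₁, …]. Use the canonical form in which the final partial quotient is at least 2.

[1; 3, 1, 1, 10]

Repeatedly divide and take the remainder:
⌊95/74⌋ = 1, remainder 21
⌊74/21⌋ = 3, remainder 11
⌊21/11⌋ = 1, remainder 10
⌊11/10⌋ = 1, remainder 1
⌊10/1⌋ = 10, remainder 0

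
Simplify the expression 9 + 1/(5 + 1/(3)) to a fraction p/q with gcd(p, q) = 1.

147/16

Compute successive convergents:
a_0 = 9: 9/1
a_1 = 5: 46/5
a_2 = 3: 147/16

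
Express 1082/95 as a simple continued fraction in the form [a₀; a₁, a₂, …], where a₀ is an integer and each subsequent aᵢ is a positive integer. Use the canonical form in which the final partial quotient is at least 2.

[11; 2, 1, 1, 3, 5]

⌊1082/95⌋ = 11, remainder 37
⌊95/37⌋ = 2, remainder 21
⌊37/21⌋ = 1, remainder 16
⌊21/16⌋ = 1, remainder 5
⌊16/5⌋ = 3, remainder 1
⌊5/1⌋ = 5, remainder 0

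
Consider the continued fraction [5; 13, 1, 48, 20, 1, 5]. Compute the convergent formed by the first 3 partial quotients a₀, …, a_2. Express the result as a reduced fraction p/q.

a_0 = 5: 5/1
a_1 = 13: 66/13
a_2 = 1: 71/14

71/14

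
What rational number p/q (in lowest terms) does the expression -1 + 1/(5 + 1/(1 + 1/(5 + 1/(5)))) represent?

-150/181

Start with 5.
5 + 1/(5/1) = 5 + 1/5 = 26/5
1 + 1/(26/5) = 1 + 5/26 = 31/26
5 + 1/(31/26) = 5 + 26/31 = 181/31
-1 + 1/(181/31) = -1 + 31/181 = -150/181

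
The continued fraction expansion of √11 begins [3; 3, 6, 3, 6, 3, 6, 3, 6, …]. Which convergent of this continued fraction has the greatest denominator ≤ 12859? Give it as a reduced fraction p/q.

a_0 = 3: 3/1  (≤ bound)
a_1 = 3: 10/3  (≤ bound)
a_2 = 6: 63/19  (≤ bound)
a_3 = 3: 199/60  (≤ bound)
a_4 = 6: 1257/379  (≤ bound)
a_5 = 3: 3970/1197  (≤ bound)
a_6 = 6: 25077/7561  (≤ bound)
a_7 = 3: 79201/23880  (> 12859, stop)

25077/7561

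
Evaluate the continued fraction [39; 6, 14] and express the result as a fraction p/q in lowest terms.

3329/85

a_0 = 39: 39/1
a_1 = 6: 235/6
a_2 = 14: 3329/85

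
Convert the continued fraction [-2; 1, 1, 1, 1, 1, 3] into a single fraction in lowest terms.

-40/29

Start with 3.
1 + 1/(3/1) = 1 + 1/3 = 4/3
1 + 1/(4/3) = 1 + 3/4 = 7/4
1 + 1/(7/4) = 1 + 4/7 = 11/7
1 + 1/(11/7) = 1 + 7/11 = 18/11
1 + 1/(18/11) = 1 + 11/18 = 29/18
-2 + 1/(29/18) = -2 + 18/29 = -40/29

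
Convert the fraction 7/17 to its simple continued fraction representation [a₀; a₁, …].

Apply division with remainder until the remainder is 0:
7 = 0·17 + 7, so a_0 = 0
17 = 2·7 + 3, so a_1 = 2
7 = 2·3 + 1, so a_2 = 2
3 = 3·1 + 0, so a_3 = 3

[0; 2, 2, 3]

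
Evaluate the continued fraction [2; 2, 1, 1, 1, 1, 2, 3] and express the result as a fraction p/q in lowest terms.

274/115

Start with 3.
2 + 1/(3/1) = 2 + 1/3 = 7/3
1 + 1/(7/3) = 1 + 3/7 = 10/7
1 + 1/(10/7) = 1 + 7/10 = 17/10
1 + 1/(17/10) = 1 + 10/17 = 27/17
1 + 1/(27/17) = 1 + 17/27 = 44/27
2 + 1/(44/27) = 2 + 27/44 = 115/44
2 + 1/(115/44) = 2 + 44/115 = 274/115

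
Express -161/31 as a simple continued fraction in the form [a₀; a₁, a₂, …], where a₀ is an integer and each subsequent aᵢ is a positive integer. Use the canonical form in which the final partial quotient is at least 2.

-161 ÷ 31 → quotient -6, remainder 25
31 ÷ 25 → quotient 1, remainder 6
25 ÷ 6 → quotient 4, remainder 1
6 ÷ 1 → quotient 6, remainder 0

[-6; 1, 4, 6]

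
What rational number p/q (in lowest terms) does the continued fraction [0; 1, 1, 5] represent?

6/11

a_0 = 0: 0/1
a_1 = 1: 1/1
a_2 = 1: 1/2
a_3 = 5: 6/11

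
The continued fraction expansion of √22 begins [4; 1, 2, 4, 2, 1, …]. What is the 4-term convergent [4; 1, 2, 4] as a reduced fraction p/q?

61/13

Work from the innermost term outward:
Start with 4.
2 + 1/(4/1) = 2 + 1/4 = 9/4
1 + 1/(9/4) = 1 + 4/9 = 13/9
4 + 1/(13/9) = 4 + 9/13 = 61/13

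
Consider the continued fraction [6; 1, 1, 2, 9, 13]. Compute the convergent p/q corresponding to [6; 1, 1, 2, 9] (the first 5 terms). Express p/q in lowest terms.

310/47

Compute successive convergents:
a_0 = 6: 6/1
a_1 = 1: 7/1
a_2 = 1: 13/2
a_3 = 2: 33/5
a_4 = 9: 310/47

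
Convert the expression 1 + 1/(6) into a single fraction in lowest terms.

7/6

Start with 6.
1 + 1/(6/1) = 1 + 1/6 = 7/6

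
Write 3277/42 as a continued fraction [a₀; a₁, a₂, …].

[78; 42]

Apply division with remainder until the remainder is 0:
3277 ÷ 42 → quotient 78, remainder 1
42 ÷ 1 → quotient 42, remainder 0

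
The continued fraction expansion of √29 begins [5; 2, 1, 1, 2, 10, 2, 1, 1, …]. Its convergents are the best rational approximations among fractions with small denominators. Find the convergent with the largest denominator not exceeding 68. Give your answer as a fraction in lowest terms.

70/13

a_0 = 5: 5/1  (≤ bound)
a_1 = 2: 11/2  (≤ bound)
a_2 = 1: 16/3  (≤ bound)
a_3 = 1: 27/5  (≤ bound)
a_4 = 2: 70/13  (≤ bound)
a_5 = 10: 727/135  (> 68, stop)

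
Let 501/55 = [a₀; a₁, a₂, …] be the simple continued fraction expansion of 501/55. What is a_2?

501 = 9·55 + 6, so a_0 = 9
55 = 9·6 + 1, so a_1 = 9
6 = 6·1 + 0, so a_2 = 6

6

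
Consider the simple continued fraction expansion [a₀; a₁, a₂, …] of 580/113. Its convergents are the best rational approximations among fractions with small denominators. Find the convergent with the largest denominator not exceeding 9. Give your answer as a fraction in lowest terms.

41/8

a_0 = 5: 5/1  (≤ bound)
a_1 = 7: 36/7  (≤ bound)
a_2 = 1: 41/8  (≤ bound)
a_3 = 1: 77/15  (> 9, stop)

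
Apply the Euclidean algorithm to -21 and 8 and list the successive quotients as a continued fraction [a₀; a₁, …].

[-3; 2, 1, 2]

-21 = -3·8 + 3, so a_0 = -3
8 = 2·3 + 2, so a_1 = 2
3 = 1·2 + 1, so a_2 = 1
2 = 2·1 + 0, so a_3 = 2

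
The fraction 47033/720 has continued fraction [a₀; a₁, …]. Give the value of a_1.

3

Repeatedly divide and take the remainder:
47033 = 65·720 + 233, so a_0 = 65
720 = 3·233 + 21, so a_1 = 3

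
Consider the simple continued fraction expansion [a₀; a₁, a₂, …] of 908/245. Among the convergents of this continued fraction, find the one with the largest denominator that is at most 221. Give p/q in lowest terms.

a_0 = 3: 3/1  (≤ bound)
a_1 = 1: 4/1  (≤ bound)
a_2 = 2: 11/3  (≤ bound)
a_3 = 2: 26/7  (≤ bound)
a_4 = 2: 63/17  (≤ bound)
a_5 = 14: 908/245  (> 221, stop)

63/17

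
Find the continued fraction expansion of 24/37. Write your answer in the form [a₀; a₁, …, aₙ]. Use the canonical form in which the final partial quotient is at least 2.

[0; 1, 1, 1, 5, 2]

24 ÷ 37 → quotient 0, remainder 24
37 ÷ 24 → quotient 1, remainder 13
24 ÷ 13 → quotient 1, remainder 11
13 ÷ 11 → quotient 1, remainder 2
11 ÷ 2 → quotient 5, remainder 1
2 ÷ 1 → quotient 2, remainder 0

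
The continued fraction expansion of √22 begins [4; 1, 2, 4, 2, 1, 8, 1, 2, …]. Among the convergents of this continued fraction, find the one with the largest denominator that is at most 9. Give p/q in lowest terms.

a_0 = 4: 4/1  (≤ bound)
a_1 = 1: 5/1  (≤ bound)
a_2 = 2: 14/3  (≤ bound)
a_3 = 4: 61/13  (> 9, stop)

14/3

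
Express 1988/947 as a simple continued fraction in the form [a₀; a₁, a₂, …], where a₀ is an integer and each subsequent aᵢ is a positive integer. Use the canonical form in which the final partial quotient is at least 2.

[2; 10, 13, 2, 3]

Apply division with remainder until the remainder is 0:
⌊1988/947⌋ = 2, remainder 94
⌊947/94⌋ = 10, remainder 7
⌊94/7⌋ = 13, remainder 3
⌊7/3⌋ = 2, remainder 1
⌊3/1⌋ = 3, remainder 0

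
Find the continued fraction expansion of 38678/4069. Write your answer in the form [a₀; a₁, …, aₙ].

38678 ÷ 4069 → quotient 9, remainder 2057
4069 ÷ 2057 → quotient 1, remainder 2012
2057 ÷ 2012 → quotient 1, remainder 45
2012 ÷ 45 → quotient 44, remainder 32
45 ÷ 32 → quotient 1, remainder 13
32 ÷ 13 → quotient 2, remainder 6
13 ÷ 6 → quotient 2, remainder 1
6 ÷ 1 → quotient 6, remainder 0

[9; 1, 1, 44, 1, 2, 2, 6]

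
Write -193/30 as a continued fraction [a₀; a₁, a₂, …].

[-7; 1, 1, 3, 4]

-193 = -7·30 + 17, so a_0 = -7
30 = 1·17 + 13, so a_1 = 1
17 = 1·13 + 4, so a_2 = 1
13 = 3·4 + 1, so a_3 = 3
4 = 4·1 + 0, so a_4 = 4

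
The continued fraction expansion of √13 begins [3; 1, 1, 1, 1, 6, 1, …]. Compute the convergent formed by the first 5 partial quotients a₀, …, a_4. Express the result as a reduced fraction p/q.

Start with 1.
1 + 1/(1/1) = 1 + 1/1 = 2/1
1 + 1/(2/1) = 1 + 1/2 = 3/2
1 + 1/(3/2) = 1 + 2/3 = 5/3
3 + 1/(5/3) = 3 + 3/5 = 18/5

18/5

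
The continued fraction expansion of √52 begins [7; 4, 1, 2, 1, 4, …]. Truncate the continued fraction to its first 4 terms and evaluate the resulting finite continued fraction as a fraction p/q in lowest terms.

a_0 = 7: 7/1
a_1 = 4: 29/4
a_2 = 1: 36/5
a_3 = 2: 101/14

101/14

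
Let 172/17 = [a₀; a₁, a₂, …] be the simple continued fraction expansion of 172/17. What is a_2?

⌊172/17⌋ = 10, remainder 2
⌊17/2⌋ = 8, remainder 1
⌊2/1⌋ = 2, remainder 0

2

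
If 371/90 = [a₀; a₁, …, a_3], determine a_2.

5

⌊371/90⌋ = 4, remainder 11
⌊90/11⌋ = 8, remainder 2
⌊11/2⌋ = 5, remainder 1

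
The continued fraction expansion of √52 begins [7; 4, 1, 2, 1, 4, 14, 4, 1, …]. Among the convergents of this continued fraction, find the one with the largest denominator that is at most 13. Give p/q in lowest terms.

List convergents until the denominator exceeds the bound:
a_0 = 7: 7/1  (≤ bound)
a_1 = 4: 29/4  (≤ bound)
a_2 = 1: 36/5  (≤ bound)
a_3 = 2: 101/14  (> 13, stop)

36/5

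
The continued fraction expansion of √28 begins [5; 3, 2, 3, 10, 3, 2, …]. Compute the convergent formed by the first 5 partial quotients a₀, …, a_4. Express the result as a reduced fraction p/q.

1307/247

Starting at the tail and folding back:
Start with 10.
3 + 1/(10/1) = 3 + 1/10 = 31/10
2 + 1/(31/10) = 2 + 10/31 = 72/31
3 + 1/(72/31) = 3 + 31/72 = 247/72
5 + 1/(247/72) = 5 + 72/247 = 1307/247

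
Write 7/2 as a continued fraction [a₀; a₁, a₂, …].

[3; 2]

⌊7/2⌋ = 3, remainder 1
⌊2/1⌋ = 2, remainder 0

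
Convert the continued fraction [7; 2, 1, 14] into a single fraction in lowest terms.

Work from the innermost term outward:
Start with 14.
1 + 1/(14/1) = 1 + 1/14 = 15/14
2 + 1/(15/14) = 2 + 14/15 = 44/15
7 + 1/(44/15) = 7 + 15/44 = 323/44

323/44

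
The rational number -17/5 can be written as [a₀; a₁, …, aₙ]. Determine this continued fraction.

Apply division with remainder until the remainder is 0:
-17 ÷ 5 → quotient -4, remainder 3
5 ÷ 3 → quotient 1, remainder 2
3 ÷ 2 → quotient 1, remainder 1
2 ÷ 1 → quotient 2, remainder 0

[-4; 1, 1, 2]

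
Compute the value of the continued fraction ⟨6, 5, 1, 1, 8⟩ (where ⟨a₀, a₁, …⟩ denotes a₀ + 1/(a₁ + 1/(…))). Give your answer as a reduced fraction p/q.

a_0 = 6: 6/1
a_1 = 5: 31/5
a_2 = 1: 37/6
a_3 = 1: 68/11
a_4 = 8: 581/94

581/94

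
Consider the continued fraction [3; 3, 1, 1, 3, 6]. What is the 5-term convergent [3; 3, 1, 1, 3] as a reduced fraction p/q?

Work from the innermost term outward:
Start with 3.
1 + 1/(3/1) = 1 + 1/3 = 4/3
1 + 1/(4/3) = 1 + 3/4 = 7/4
3 + 1/(7/4) = 3 + 4/7 = 25/7
3 + 1/(25/7) = 3 + 7/25 = 82/25

82/25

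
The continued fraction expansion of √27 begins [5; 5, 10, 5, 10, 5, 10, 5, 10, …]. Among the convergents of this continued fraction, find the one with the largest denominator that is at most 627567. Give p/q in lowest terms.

List convergents until the denominator exceeds the bound:
a_0 = 5: 5/1  (≤ bound)
a_1 = 5: 26/5  (≤ bound)
a_2 = 10: 265/51  (≤ bound)
a_3 = 5: 1351/260  (≤ bound)
a_4 = 10: 13775/2651  (≤ bound)
a_5 = 5: 70226/13515  (≤ bound)
a_6 = 10: 716035/137801  (≤ bound)
a_7 = 5: 3650401/702520  (> 627567, stop)

716035/137801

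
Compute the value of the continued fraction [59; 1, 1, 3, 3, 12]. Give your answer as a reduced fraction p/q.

16857/283

Work from the innermost term outward:
Start with 12.
3 + 1/(12/1) = 3 + 1/12 = 37/12
3 + 1/(37/12) = 3 + 12/37 = 123/37
1 + 1/(123/37) = 1 + 37/123 = 160/123
1 + 1/(160/123) = 1 + 123/160 = 283/160
59 + 1/(283/160) = 59 + 160/283 = 16857/283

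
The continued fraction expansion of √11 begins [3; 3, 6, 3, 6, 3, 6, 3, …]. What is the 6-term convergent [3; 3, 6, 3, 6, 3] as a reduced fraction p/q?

Use the convergent recurrence hₖ = aₖ·hₖ₋₁ + hₖ₋₂ (and likewise for the denominators kₖ):
a_0 = 3: 3/1
a_1 = 3: 10/3
a_2 = 6: 63/19
a_3 = 3: 199/60
a_4 = 6: 1257/379
a_5 = 3: 3970/1197

3970/1197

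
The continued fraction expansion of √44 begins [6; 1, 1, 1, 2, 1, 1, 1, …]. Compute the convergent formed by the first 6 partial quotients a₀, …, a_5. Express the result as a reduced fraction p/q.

Use the convergent recurrence hₖ = aₖ·hₖ₋₁ + hₖ₋₂ (and likewise for the denominators kₖ):
a_0 = 6: 6/1
a_1 = 1: 7/1
a_2 = 1: 13/2
a_3 = 1: 20/3
a_4 = 2: 53/8
a_5 = 1: 73/11

73/11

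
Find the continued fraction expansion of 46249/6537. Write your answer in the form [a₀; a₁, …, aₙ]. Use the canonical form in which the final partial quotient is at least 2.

46249 = 7·6537 + 490, so a_0 = 7
6537 = 13·490 + 167, so a_1 = 13
490 = 2·167 + 156, so a_2 = 2
167 = 1·156 + 11, so a_3 = 1
156 = 14·11 + 2, so a_4 = 14
11 = 5·2 + 1, so a_5 = 5
2 = 2·1 + 0, so a_6 = 2

[7; 13, 2, 1, 14, 5, 2]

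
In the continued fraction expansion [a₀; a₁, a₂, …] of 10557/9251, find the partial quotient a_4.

Apply division with remainder until the remainder is 0:
10557 = 1·9251 + 1306, so a_0 = 1
9251 = 7·1306 + 109, so a_1 = 7
1306 = 11·109 + 107, so a_2 = 11
109 = 1·107 + 2, so a_3 = 1
107 = 53·2 + 1, so a_4 = 53

53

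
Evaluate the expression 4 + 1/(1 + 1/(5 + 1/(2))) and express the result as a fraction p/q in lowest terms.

63/13

Use the convergent recurrence hₖ = aₖ·hₖ₋₁ + hₖ₋₂ (and likewise for the denominators kₖ):
a_0 = 4: 4/1
a_1 = 1: 5/1
a_2 = 5: 29/6
a_3 = 2: 63/13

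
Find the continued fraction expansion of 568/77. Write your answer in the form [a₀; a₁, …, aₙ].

Repeatedly divide and take the remainder:
⌊568/77⌋ = 7, remainder 29
⌊77/29⌋ = 2, remainder 19
⌊29/19⌋ = 1, remainder 10
⌊19/10⌋ = 1, remainder 9
⌊10/9⌋ = 1, remainder 1
⌊9/1⌋ = 9, remainder 0

[7; 2, 1, 1, 1, 9]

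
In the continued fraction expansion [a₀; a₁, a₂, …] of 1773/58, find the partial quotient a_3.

Repeatedly divide and take the remainder:
1773 ÷ 58 → quotient 30, remainder 33
58 ÷ 33 → quotient 1, remainder 25
33 ÷ 25 → quotient 1, remainder 8
25 ÷ 8 → quotient 3, remainder 1

3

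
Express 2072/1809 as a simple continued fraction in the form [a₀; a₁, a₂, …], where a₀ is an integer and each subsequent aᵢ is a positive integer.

[1; 6, 1, 7, 4, 1, 1, 3]

2072 = 1·1809 + 263, so a_0 = 1
1809 = 6·263 + 231, so a_1 = 6
263 = 1·231 + 32, so a_2 = 1
231 = 7·32 + 7, so a_3 = 7
32 = 4·7 + 4, so a_4 = 4
7 = 1·4 + 3, so a_5 = 1
4 = 1·3 + 1, so a_6 = 1
3 = 3·1 + 0, so a_7 = 3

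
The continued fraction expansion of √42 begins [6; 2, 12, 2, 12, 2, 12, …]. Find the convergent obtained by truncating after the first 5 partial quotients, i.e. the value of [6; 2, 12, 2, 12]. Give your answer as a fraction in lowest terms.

Starting at the tail and folding back:
Start with 12.
2 + 1/(12/1) = 2 + 1/12 = 25/12
12 + 1/(25/12) = 12 + 12/25 = 312/25
2 + 1/(312/25) = 2 + 25/312 = 649/312
6 + 1/(649/312) = 6 + 312/649 = 4206/649

4206/649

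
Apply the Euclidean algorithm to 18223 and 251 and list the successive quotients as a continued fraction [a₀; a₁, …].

[72; 1, 1, 1, 1, 24, 2]

Repeatedly divide and take the remainder:
18223 = 72·251 + 151, so a_0 = 72
251 = 1·151 + 100, so a_1 = 1
151 = 1·100 + 51, so a_2 = 1
100 = 1·51 + 49, so a_3 = 1
51 = 1·49 + 2, so a_4 = 1
49 = 24·2 + 1, so a_5 = 24
2 = 2·1 + 0, so a_6 = 2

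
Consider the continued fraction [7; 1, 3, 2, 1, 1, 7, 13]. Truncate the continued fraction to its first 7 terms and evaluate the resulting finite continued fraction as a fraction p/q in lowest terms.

Work from the innermost term outward:
Start with 7.
1 + 1/(7/1) = 1 + 1/7 = 8/7
1 + 1/(8/7) = 1 + 7/8 = 15/8
2 + 1/(15/8) = 2 + 8/15 = 38/15
3 + 1/(38/15) = 3 + 15/38 = 129/38
1 + 1/(129/38) = 1 + 38/129 = 167/129
7 + 1/(167/129) = 7 + 129/167 = 1298/167

1298/167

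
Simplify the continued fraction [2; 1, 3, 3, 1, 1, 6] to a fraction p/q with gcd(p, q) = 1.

Start with 6.
1 + 1/(6/1) = 1 + 1/6 = 7/6
1 + 1/(7/6) = 1 + 6/7 = 13/7
3 + 1/(13/7) = 3 + 7/13 = 46/13
3 + 1/(46/13) = 3 + 13/46 = 151/46
1 + 1/(151/46) = 1 + 46/151 = 197/151
2 + 1/(197/151) = 2 + 151/197 = 545/197

545/197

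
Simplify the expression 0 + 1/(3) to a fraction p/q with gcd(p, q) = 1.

a_0 = 0: 0/1
a_1 = 3: 1/3

1/3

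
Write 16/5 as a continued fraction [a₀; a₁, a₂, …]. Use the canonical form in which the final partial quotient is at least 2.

[3; 5]

Run the Euclidean algorithm, recording each quotient:
16 = 3·5 + 1, so a_0 = 3
5 = 5·1 + 0, so a_1 = 5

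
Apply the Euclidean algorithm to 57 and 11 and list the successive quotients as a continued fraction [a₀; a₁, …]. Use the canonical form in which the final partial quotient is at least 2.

[5; 5, 2]

Run the Euclidean algorithm, recording each quotient:
⌊57/11⌋ = 5, remainder 2
⌊11/2⌋ = 5, remainder 1
⌊2/1⌋ = 2, remainder 0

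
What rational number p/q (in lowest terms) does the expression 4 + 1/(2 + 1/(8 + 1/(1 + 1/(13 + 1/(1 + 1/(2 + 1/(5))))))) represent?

Start with 5.
2 + 1/(5/1) = 2 + 1/5 = 11/5
1 + 1/(11/5) = 1 + 5/11 = 16/11
13 + 1/(16/11) = 13 + 11/16 = 219/16
1 + 1/(219/16) = 1 + 16/219 = 235/219
8 + 1/(235/219) = 8 + 219/235 = 2099/235
2 + 1/(2099/235) = 2 + 235/2099 = 4433/2099
4 + 1/(4433/2099) = 4 + 2099/4433 = 19831/4433

19831/4433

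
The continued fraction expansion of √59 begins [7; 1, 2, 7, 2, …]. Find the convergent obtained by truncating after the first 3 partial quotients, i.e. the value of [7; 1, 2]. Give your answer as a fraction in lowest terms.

a_0 = 7: 7/1
a_1 = 1: 8/1
a_2 = 2: 23/3

23/3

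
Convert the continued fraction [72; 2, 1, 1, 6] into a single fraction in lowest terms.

Collapse the nested fraction from the inside out:
Start with 6.
1 + 1/(6/1) = 1 + 1/6 = 7/6
1 + 1/(7/6) = 1 + 6/7 = 13/7
2 + 1/(13/7) = 2 + 7/13 = 33/13
72 + 1/(33/13) = 72 + 13/33 = 2389/33

2389/33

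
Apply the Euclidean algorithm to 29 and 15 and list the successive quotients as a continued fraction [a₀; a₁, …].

[1; 1, 14]

29 = 1·15 + 14, so a_0 = 1
15 = 1·14 + 1, so a_1 = 1
14 = 14·1 + 0, so a_2 = 14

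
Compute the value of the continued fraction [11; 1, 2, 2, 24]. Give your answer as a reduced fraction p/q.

a_0 = 11: 11/1
a_1 = 1: 12/1
a_2 = 2: 35/3
a_3 = 2: 82/7
a_4 = 24: 2003/171

2003/171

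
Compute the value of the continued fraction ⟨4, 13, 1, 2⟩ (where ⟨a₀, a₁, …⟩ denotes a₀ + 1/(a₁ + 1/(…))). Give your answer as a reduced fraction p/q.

167/41

Start with 2.
1 + 1/(2/1) = 1 + 1/2 = 3/2
13 + 1/(3/2) = 13 + 2/3 = 41/3
4 + 1/(41/3) = 4 + 3/41 = 167/41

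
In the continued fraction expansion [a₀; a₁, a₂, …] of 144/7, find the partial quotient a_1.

1

Repeatedly divide and take the remainder:
144 = 20·7 + 4, so a_0 = 20
7 = 1·4 + 3, so a_1 = 1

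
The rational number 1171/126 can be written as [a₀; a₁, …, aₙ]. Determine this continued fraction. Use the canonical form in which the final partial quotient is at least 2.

1171 ÷ 126 → quotient 9, remainder 37
126 ÷ 37 → quotient 3, remainder 15
37 ÷ 15 → quotient 2, remainder 7
15 ÷ 7 → quotient 2, remainder 1
7 ÷ 1 → quotient 7, remainder 0

[9; 3, 2, 2, 7]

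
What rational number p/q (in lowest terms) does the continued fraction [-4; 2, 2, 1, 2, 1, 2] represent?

-254/71

a_0 = -4: -4/1
a_1 = 2: -7/2
a_2 = 2: -18/5
a_3 = 1: -25/7
a_4 = 2: -68/19
a_5 = 1: -93/26
a_6 = 2: -254/71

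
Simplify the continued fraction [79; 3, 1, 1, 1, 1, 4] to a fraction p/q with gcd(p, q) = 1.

6580/83

a_0 = 79: 79/1
a_1 = 3: 238/3
a_2 = 1: 317/4
a_3 = 1: 555/7
a_4 = 1: 872/11
a_5 = 1: 1427/18
a_6 = 4: 6580/83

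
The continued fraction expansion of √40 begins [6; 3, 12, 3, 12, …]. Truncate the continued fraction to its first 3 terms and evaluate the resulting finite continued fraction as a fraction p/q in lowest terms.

Start with 12.
3 + 1/(12/1) = 3 + 1/12 = 37/12
6 + 1/(37/12) = 6 + 12/37 = 234/37

234/37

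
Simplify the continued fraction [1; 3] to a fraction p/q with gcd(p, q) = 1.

Start with 3.
1 + 1/(3/1) = 1 + 1/3 = 4/3

4/3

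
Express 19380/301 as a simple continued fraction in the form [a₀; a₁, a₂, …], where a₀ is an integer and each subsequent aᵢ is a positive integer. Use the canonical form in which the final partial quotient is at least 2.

[64; 2, 1, 1, 2, 7, 3]

Repeatedly divide and take the remainder:
19380 ÷ 301 → quotient 64, remainder 116
301 ÷ 116 → quotient 2, remainder 69
116 ÷ 69 → quotient 1, remainder 47
69 ÷ 47 → quotient 1, remainder 22
47 ÷ 22 → quotient 2, remainder 3
22 ÷ 3 → quotient 7, remainder 1
3 ÷ 1 → quotient 3, remainder 0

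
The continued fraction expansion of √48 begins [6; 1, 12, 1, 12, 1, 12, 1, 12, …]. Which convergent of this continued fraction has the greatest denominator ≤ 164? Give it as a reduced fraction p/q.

97/14

a_0 = 6: 6/1  (≤ bound)
a_1 = 1: 7/1  (≤ bound)
a_2 = 12: 90/13  (≤ bound)
a_3 = 1: 97/14  (≤ bound)
a_4 = 12: 1254/181  (> 164, stop)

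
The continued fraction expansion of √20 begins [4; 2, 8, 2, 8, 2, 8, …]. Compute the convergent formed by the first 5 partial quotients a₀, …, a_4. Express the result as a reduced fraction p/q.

Start with 8.
2 + 1/(8/1) = 2 + 1/8 = 17/8
8 + 1/(17/8) = 8 + 8/17 = 144/17
2 + 1/(144/17) = 2 + 17/144 = 305/144
4 + 1/(305/144) = 4 + 144/305 = 1364/305

1364/305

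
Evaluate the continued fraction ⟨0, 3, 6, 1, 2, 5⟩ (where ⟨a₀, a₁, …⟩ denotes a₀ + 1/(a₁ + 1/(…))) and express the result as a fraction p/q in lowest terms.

107/337

Start with 5.
2 + 1/(5/1) = 2 + 1/5 = 11/5
1 + 1/(11/5) = 1 + 5/11 = 16/11
6 + 1/(16/11) = 6 + 11/16 = 107/16
3 + 1/(107/16) = 3 + 16/107 = 337/107
0 + 1/(337/107) = 0 + 107/337 = 107/337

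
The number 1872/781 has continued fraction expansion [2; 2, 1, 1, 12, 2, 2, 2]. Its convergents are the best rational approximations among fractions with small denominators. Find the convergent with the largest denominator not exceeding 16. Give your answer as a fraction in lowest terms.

12/5

List convergents until the denominator exceeds the bound:
a_0 = 2: 2/1  (≤ bound)
a_1 = 2: 5/2  (≤ bound)
a_2 = 1: 7/3  (≤ bound)
a_3 = 1: 12/5  (≤ bound)
a_4 = 12: 151/63  (> 16, stop)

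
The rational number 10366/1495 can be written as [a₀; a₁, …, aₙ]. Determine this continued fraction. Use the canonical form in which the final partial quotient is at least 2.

10366 = 6·1495 + 1396, so a_0 = 6
1495 = 1·1396 + 99, so a_1 = 1
1396 = 14·99 + 10, so a_2 = 14
99 = 9·10 + 9, so a_3 = 9
10 = 1·9 + 1, so a_4 = 1
9 = 9·1 + 0, so a_5 = 9

[6; 1, 14, 9, 1, 9]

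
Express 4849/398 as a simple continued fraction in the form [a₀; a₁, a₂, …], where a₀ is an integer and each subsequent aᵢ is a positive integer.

4849 = 12·398 + 73, so a_0 = 12
398 = 5·73 + 33, so a_1 = 5
73 = 2·33 + 7, so a_2 = 2
33 = 4·7 + 5, so a_3 = 4
7 = 1·5 + 2, so a_4 = 1
5 = 2·2 + 1, so a_5 = 2
2 = 2·1 + 0, so a_6 = 2

[12; 5, 2, 4, 1, 2, 2]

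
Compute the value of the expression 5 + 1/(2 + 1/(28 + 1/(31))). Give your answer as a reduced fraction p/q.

9714/1769

a_0 = 5: 5/1
a_1 = 2: 11/2
a_2 = 28: 313/57
a_3 = 31: 9714/1769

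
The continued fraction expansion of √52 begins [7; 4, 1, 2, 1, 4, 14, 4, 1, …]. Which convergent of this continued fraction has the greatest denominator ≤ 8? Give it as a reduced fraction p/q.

List convergents until the denominator exceeds the bound:
a_0 = 7: 7/1  (≤ bound)
a_1 = 4: 29/4  (≤ bound)
a_2 = 1: 36/5  (≤ bound)
a_3 = 2: 101/14  (> 8, stop)

36/5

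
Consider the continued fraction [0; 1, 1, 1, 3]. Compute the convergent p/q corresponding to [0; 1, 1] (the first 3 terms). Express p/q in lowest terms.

1/2

Start with 1.
1 + 1/(1/1) = 1 + 1/1 = 2/1
0 + 1/(2/1) = 0 + 1/2 = 1/2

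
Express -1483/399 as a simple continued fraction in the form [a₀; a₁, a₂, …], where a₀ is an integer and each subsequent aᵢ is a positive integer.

[-4; 3, 1, 1, 7, 1, 1, 3]

⌊-1483/399⌋ = -4, remainder 113
⌊399/113⌋ = 3, remainder 60
⌊113/60⌋ = 1, remainder 53
⌊60/53⌋ = 1, remainder 7
⌊53/7⌋ = 7, remainder 4
⌊7/4⌋ = 1, remainder 3
⌊4/3⌋ = 1, remainder 1
⌊3/1⌋ = 3, remainder 0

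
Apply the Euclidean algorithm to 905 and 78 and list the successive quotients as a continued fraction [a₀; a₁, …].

[11; 1, 1, 1, 1, 15]

Repeatedly divide and take the remainder:
905 = 11·78 + 47, so a_0 = 11
78 = 1·47 + 31, so a_1 = 1
47 = 1·31 + 16, so a_2 = 1
31 = 1·16 + 15, so a_3 = 1
16 = 1·15 + 1, so a_4 = 1
15 = 15·1 + 0, so a_5 = 15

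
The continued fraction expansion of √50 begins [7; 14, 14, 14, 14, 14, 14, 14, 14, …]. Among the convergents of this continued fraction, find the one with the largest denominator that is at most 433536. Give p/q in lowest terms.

275807/39005

List convergents until the denominator exceeds the bound:
a_0 = 7: 7/1  (≤ bound)
a_1 = 14: 99/14  (≤ bound)
a_2 = 14: 1393/197  (≤ bound)
a_3 = 14: 19601/2772  (≤ bound)
a_4 = 14: 275807/39005  (≤ bound)
a_5 = 14: 3880899/548842  (> 433536, stop)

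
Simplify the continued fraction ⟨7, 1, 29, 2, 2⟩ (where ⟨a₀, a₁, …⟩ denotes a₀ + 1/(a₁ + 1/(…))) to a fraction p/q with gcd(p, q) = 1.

a_0 = 7: 7/1
a_1 = 1: 8/1
a_2 = 29: 239/30
a_3 = 2: 486/61
a_4 = 2: 1211/152

1211/152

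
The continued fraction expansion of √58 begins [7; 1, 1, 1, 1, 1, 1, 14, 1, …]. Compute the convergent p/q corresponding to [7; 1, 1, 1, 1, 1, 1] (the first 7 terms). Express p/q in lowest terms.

a_0 = 7: 7/1
a_1 = 1: 8/1
a_2 = 1: 15/2
a_3 = 1: 23/3
a_4 = 1: 38/5
a_5 = 1: 61/8
a_6 = 1: 99/13

99/13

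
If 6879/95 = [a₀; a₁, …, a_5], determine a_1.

2

Apply division with remainder until the remainder is 0:
⌊6879/95⌋ = 72, remainder 39
⌊95/39⌋ = 2, remainder 17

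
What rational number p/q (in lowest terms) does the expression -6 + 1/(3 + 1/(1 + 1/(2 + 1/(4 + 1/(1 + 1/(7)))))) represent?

Compute successive convergents:
a_0 = -6: -6/1
a_1 = 3: -17/3
a_2 = 1: -23/4
a_3 = 2: -63/11
a_4 = 4: -275/48
a_5 = 1: -338/59
a_6 = 7: -2641/461

-2641/461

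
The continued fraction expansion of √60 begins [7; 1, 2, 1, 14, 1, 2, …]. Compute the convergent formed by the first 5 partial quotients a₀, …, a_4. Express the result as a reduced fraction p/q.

Start with 14.
1 + 1/(14/1) = 1 + 1/14 = 15/14
2 + 1/(15/14) = 2 + 14/15 = 44/15
1 + 1/(44/15) = 1 + 15/44 = 59/44
7 + 1/(59/44) = 7 + 44/59 = 457/59

457/59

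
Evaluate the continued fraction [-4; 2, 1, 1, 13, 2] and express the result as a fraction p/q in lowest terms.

-508/141

Start with 2.
13 + 1/(2/1) = 13 + 1/2 = 27/2
1 + 1/(27/2) = 1 + 2/27 = 29/27
1 + 1/(29/27) = 1 + 27/29 = 56/29
2 + 1/(56/29) = 2 + 29/56 = 141/56
-4 + 1/(141/56) = -4 + 56/141 = -508/141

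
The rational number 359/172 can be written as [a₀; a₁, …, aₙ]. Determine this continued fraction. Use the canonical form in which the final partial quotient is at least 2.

359 = 2·172 + 15, so a_0 = 2
172 = 11·15 + 7, so a_1 = 11
15 = 2·7 + 1, so a_2 = 2
7 = 7·1 + 0, so a_3 = 7

[2; 11, 2, 7]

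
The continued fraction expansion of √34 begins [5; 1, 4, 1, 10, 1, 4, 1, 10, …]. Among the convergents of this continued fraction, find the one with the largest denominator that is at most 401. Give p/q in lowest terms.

2035/349

a_0 = 5: 5/1  (≤ bound)
a_1 = 1: 6/1  (≤ bound)
a_2 = 4: 29/5  (≤ bound)
a_3 = 1: 35/6  (≤ bound)
a_4 = 10: 379/65  (≤ bound)
a_5 = 1: 414/71  (≤ bound)
a_6 = 4: 2035/349  (≤ bound)
a_7 = 1: 2449/420  (> 401, stop)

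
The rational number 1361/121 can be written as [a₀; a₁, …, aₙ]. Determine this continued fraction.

Run the Euclidean algorithm, recording each quotient:
⌊1361/121⌋ = 11, remainder 30
⌊121/30⌋ = 4, remainder 1
⌊30/1⌋ = 30, remainder 0

[11; 4, 30]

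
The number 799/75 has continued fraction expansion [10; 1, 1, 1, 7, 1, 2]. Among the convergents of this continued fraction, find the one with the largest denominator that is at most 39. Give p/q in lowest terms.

List convergents until the denominator exceeds the bound:
a_0 = 10: 10/1  (≤ bound)
a_1 = 1: 11/1  (≤ bound)
a_2 = 1: 21/2  (≤ bound)
a_3 = 1: 32/3  (≤ bound)
a_4 = 7: 245/23  (≤ bound)
a_5 = 1: 277/26  (≤ bound)
a_6 = 2: 799/75  (> 39, stop)

277/26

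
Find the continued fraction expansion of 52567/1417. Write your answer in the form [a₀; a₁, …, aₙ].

[37; 10, 3, 1, 2, 1, 2, 3]

Run the Euclidean algorithm, recording each quotient:
52567 ÷ 1417 → quotient 37, remainder 138
1417 ÷ 138 → quotient 10, remainder 37
138 ÷ 37 → quotient 3, remainder 27
37 ÷ 27 → quotient 1, remainder 10
27 ÷ 10 → quotient 2, remainder 7
10 ÷ 7 → quotient 1, remainder 3
7 ÷ 3 → quotient 2, remainder 1
3 ÷ 1 → quotient 3, remainder 0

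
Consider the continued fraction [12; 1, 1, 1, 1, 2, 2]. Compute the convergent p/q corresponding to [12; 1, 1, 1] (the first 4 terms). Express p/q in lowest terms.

38/3

Start with 1.
1 + 1/(1/1) = 1 + 1/1 = 2/1
1 + 1/(2/1) = 1 + 1/2 = 3/2
12 + 1/(3/2) = 12 + 2/3 = 38/3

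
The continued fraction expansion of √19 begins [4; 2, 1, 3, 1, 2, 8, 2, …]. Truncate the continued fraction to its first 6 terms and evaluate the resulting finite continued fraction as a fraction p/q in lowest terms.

Start with 2.
1 + 1/(2/1) = 1 + 1/2 = 3/2
3 + 1/(3/2) = 3 + 2/3 = 11/3
1 + 1/(11/3) = 1 + 3/11 = 14/11
2 + 1/(14/11) = 2 + 11/14 = 39/14
4 + 1/(39/14) = 4 + 14/39 = 170/39

170/39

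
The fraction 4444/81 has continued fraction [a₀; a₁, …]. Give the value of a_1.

⌊4444/81⌋ = 54, remainder 70
⌊81/70⌋ = 1, remainder 11

1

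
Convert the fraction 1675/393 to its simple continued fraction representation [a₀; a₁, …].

[4; 3, 1, 4, 2, 2, 1, 2]

Repeatedly divide and take the remainder:
⌊1675/393⌋ = 4, remainder 103
⌊393/103⌋ = 3, remainder 84
⌊103/84⌋ = 1, remainder 19
⌊84/19⌋ = 4, remainder 8
⌊19/8⌋ = 2, remainder 3
⌊8/3⌋ = 2, remainder 2
⌊3/2⌋ = 1, remainder 1
⌊2/1⌋ = 2, remainder 0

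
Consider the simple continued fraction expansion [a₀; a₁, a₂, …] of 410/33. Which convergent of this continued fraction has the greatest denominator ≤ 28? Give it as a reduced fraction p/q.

List convergents until the denominator exceeds the bound:
a_0 = 12: 12/1  (≤ bound)
a_1 = 2: 25/2  (≤ bound)
a_2 = 2: 62/5  (≤ bound)
a_3 = 1: 87/7  (≤ bound)
a_4 = 4: 410/33  (> 28, stop)

87/7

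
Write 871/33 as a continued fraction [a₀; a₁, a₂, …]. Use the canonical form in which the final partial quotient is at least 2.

[26; 2, 1, 1, 6]

871 ÷ 33 → quotient 26, remainder 13
33 ÷ 13 → quotient 2, remainder 7
13 ÷ 7 → quotient 1, remainder 6
7 ÷ 6 → quotient 1, remainder 1
6 ÷ 1 → quotient 6, remainder 0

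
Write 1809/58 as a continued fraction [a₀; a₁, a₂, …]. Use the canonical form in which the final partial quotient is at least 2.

[31; 5, 3, 1, 2]

Repeatedly divide and take the remainder:
1809 ÷ 58 → quotient 31, remainder 11
58 ÷ 11 → quotient 5, remainder 3
11 ÷ 3 → quotient 3, remainder 2
3 ÷ 2 → quotient 1, remainder 1
2 ÷ 1 → quotient 2, remainder 0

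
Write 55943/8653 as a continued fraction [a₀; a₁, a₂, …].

[6; 2, 6, 1, 2, 13, 15]

Run the Euclidean algorithm, recording each quotient:
55943 ÷ 8653 → quotient 6, remainder 4025
8653 ÷ 4025 → quotient 2, remainder 603
4025 ÷ 603 → quotient 6, remainder 407
603 ÷ 407 → quotient 1, remainder 196
407 ÷ 196 → quotient 2, remainder 15
196 ÷ 15 → quotient 13, remainder 1
15 ÷ 1 → quotient 15, remainder 0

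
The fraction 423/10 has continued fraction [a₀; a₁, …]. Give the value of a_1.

3

423 = 42·10 + 3, so a_0 = 42
10 = 3·3 + 1, so a_1 = 3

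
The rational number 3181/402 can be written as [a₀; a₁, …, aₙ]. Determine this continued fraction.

[7; 1, 10, 2, 17]

Run the Euclidean algorithm, recording each quotient:
3181 = 7·402 + 367, so a_0 = 7
402 = 1·367 + 35, so a_1 = 1
367 = 10·35 + 17, so a_2 = 10
35 = 2·17 + 1, so a_3 = 2
17 = 17·1 + 0, so a_4 = 17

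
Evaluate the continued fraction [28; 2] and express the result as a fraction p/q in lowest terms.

a_0 = 28: 28/1
a_1 = 2: 57/2

57/2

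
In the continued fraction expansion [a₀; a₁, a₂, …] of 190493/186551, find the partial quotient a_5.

1

⌊190493/186551⌋ = 1, remainder 3942
⌊186551/3942⌋ = 47, remainder 1277
⌊3942/1277⌋ = 3, remainder 111
⌊1277/111⌋ = 11, remainder 56
⌊111/56⌋ = 1, remainder 55
⌊56/55⌋ = 1, remainder 1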